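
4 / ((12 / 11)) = 11 / 3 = 3.67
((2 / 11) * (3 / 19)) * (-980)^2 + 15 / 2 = 11527935 / 418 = 27578.79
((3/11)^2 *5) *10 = 450/121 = 3.72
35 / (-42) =-5 / 6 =-0.83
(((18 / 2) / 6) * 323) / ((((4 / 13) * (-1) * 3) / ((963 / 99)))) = -449293 / 88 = -5105.60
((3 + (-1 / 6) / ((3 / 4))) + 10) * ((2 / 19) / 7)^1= 230 / 1197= 0.19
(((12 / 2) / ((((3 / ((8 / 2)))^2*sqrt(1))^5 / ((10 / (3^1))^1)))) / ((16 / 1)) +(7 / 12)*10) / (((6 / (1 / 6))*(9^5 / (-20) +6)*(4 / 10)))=-0.00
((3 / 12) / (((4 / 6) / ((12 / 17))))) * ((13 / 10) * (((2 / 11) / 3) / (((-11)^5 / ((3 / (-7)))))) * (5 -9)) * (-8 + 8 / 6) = 312 / 210815759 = 0.00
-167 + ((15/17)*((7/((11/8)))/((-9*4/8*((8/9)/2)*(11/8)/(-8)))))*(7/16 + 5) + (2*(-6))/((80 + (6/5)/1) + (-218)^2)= -7829449459/81603247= -95.95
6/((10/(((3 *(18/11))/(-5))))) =-162/275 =-0.59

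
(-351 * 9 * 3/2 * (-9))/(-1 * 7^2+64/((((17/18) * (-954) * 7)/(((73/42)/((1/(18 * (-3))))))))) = -3765600657/4242506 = -887.59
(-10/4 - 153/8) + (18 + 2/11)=-303/88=-3.44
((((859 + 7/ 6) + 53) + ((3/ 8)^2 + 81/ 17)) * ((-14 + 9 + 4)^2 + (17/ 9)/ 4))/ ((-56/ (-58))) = 4605754219/ 3290112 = 1399.88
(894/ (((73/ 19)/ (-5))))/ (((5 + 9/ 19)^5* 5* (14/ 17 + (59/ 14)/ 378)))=-472974682578237/ 8336571082338304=-0.06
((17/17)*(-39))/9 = -13/3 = -4.33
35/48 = 0.73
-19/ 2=-9.50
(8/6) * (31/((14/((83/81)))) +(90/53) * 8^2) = 13336418/90153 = 147.93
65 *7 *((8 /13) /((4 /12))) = 840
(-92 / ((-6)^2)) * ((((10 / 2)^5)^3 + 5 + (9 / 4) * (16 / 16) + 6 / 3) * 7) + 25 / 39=-28388129348849 / 52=-545925564400.94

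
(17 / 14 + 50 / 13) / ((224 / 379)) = 349059 / 40768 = 8.56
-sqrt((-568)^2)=-568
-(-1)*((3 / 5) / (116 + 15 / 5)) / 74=3 / 44030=0.00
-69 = -69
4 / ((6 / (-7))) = -14 / 3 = -4.67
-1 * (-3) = 3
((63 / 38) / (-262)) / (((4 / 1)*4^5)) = -63 / 40779776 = -0.00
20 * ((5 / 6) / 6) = 25 / 9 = 2.78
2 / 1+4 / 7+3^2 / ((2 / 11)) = 729 / 14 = 52.07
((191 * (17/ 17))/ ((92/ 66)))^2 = 39727809/ 2116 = 18774.96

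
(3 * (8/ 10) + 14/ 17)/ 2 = 137/ 85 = 1.61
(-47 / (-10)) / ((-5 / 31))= -1457 / 50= -29.14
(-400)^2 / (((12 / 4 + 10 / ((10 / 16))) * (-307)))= -160000 / 5833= -27.43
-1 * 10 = -10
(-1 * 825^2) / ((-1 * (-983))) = -692.40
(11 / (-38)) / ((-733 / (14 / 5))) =77 / 69635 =0.00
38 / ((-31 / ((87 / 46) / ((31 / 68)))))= -5.09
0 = 0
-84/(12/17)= -119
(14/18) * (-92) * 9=-644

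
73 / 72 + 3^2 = 721 / 72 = 10.01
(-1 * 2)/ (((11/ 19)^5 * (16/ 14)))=-17332693/ 644204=-26.91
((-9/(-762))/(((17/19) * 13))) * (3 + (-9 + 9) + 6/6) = 114/28067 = 0.00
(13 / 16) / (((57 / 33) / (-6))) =-429 / 152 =-2.82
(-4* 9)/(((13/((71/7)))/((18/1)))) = -46008/91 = -505.58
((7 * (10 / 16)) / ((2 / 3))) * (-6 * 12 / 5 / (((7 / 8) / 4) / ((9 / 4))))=-972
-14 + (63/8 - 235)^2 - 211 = 3287089/64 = 51360.77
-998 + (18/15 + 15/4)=-19861/20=-993.05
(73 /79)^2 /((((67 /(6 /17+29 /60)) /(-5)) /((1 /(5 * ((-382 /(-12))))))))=-4545637 /13577233090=-0.00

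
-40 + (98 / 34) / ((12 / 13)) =-7523 / 204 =-36.88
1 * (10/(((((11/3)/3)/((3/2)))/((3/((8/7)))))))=2835/88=32.22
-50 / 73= -0.68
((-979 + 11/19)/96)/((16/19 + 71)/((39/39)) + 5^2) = -1859/17664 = -0.11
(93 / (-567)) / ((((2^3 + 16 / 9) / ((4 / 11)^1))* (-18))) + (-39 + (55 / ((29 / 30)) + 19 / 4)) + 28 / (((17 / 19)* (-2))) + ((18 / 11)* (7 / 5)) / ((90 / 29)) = 4362079607 / 563720850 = 7.74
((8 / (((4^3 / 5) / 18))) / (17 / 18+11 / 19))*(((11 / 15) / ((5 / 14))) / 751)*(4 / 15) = 52668 / 9781775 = 0.01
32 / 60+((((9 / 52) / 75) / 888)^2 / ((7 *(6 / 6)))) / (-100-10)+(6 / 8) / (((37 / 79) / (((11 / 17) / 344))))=134104726635877807 / 250034238854400000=0.54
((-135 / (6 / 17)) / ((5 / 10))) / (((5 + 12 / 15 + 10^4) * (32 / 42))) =-11475 / 114352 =-0.10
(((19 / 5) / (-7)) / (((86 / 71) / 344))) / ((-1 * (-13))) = -5396 / 455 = -11.86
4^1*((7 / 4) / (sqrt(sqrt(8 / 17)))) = 7*34^(1 / 4) / 2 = 8.45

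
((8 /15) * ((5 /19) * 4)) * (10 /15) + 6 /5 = 1346 /855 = 1.57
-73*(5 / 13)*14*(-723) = 3694530 / 13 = 284194.62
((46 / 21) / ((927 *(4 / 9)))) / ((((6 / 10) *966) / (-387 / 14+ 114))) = 2015 / 2543688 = 0.00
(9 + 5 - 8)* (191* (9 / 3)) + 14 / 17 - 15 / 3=58375 / 17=3433.82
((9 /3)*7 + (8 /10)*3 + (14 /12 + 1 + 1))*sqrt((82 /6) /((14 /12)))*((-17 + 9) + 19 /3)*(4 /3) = -1594*sqrt(574) /189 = -202.06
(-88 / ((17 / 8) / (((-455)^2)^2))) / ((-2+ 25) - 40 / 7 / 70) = -1478476159160000 / 19091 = -77443620510.19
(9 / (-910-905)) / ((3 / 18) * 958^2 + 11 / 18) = -54 / 1665748315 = -0.00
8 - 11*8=-80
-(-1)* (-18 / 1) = -18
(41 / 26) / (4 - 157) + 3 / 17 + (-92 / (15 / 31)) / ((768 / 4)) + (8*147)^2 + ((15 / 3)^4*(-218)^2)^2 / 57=5199326061402354417 / 335920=15477869913676.93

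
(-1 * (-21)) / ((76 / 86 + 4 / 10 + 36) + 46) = 645 / 2558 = 0.25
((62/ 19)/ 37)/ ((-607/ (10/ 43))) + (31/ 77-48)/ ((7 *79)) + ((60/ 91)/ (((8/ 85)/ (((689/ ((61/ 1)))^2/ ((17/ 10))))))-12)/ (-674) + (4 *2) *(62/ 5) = 963606351559979757967/ 9797559261810969110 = 98.35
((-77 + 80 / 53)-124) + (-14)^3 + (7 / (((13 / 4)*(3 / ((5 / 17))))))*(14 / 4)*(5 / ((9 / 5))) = -2941.44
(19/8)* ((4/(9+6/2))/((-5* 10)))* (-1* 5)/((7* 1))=19/1680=0.01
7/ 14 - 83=-165/ 2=-82.50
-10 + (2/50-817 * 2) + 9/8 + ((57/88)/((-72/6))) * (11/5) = -1314363/800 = -1642.95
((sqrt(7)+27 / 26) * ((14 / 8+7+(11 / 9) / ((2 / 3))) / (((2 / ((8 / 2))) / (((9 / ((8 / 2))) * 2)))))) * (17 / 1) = 174879 / 104+6477 * sqrt(7) / 4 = 5965.66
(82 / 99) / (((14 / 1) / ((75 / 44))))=1025 / 10164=0.10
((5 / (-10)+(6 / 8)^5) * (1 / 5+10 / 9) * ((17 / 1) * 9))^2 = 72795817249 / 26214400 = 2776.94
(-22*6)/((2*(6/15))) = -165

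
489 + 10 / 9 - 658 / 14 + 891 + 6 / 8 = 48055 / 36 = 1334.86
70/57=1.23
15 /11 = 1.36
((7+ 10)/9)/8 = 17/72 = 0.24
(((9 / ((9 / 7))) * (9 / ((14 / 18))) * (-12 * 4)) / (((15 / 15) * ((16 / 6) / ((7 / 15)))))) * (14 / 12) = -3969 / 5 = -793.80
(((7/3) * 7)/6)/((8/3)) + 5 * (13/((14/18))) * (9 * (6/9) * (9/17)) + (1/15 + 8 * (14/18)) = 23371097/85680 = 272.77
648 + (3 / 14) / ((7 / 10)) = 31767 / 49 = 648.31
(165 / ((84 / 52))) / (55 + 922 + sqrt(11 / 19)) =0.10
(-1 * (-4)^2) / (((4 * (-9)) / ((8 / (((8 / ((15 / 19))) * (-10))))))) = -2 / 57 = -0.04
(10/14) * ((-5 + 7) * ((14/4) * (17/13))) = 85/13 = 6.54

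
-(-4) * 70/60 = 14/3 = 4.67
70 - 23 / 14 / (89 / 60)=42920 / 623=68.89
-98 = -98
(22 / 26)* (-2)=-22 / 13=-1.69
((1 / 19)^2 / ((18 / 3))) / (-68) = -1 / 147288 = -0.00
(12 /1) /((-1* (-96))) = 0.12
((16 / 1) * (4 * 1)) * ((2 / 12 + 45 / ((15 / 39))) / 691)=22496 / 2073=10.85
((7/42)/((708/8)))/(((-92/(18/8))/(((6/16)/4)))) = -3/694784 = -0.00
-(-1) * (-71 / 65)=-71 / 65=-1.09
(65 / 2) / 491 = 65 / 982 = 0.07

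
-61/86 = -0.71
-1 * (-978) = 978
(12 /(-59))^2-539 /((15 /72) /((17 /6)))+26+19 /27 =-3432243079 /469935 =-7303.65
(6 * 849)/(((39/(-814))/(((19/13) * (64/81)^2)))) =-35855384576/369603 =-97010.53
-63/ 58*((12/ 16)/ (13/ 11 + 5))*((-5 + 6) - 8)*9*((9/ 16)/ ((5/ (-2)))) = -1178793/ 631040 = -1.87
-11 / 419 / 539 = -1 / 20531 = -0.00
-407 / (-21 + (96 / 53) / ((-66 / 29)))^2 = -0.86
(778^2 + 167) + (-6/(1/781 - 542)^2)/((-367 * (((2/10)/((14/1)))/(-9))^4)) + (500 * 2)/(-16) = 80774260788893994559/131520862665134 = 614155.50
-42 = -42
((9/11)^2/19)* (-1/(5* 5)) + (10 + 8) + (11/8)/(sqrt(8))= 18.48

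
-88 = -88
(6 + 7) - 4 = 9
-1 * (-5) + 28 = 33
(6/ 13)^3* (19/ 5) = 4104/ 10985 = 0.37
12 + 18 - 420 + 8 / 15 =-5842 / 15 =-389.47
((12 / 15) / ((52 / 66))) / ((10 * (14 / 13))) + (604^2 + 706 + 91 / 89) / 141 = 11386456267 / 4392150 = 2592.46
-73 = -73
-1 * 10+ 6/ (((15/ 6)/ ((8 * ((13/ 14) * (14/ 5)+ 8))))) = 4838/ 25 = 193.52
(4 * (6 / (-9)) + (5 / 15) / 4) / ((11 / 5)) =-155 / 132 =-1.17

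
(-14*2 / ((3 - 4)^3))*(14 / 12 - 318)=-26614 / 3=-8871.33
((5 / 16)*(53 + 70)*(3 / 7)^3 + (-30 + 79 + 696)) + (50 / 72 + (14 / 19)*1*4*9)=727528483 / 938448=775.25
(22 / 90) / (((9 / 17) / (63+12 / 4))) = 4114 / 135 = 30.47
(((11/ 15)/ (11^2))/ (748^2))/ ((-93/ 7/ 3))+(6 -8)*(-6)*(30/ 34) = 30302078393/ 2861862960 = 10.59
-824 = -824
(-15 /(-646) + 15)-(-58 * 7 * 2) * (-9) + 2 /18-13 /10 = -7294.17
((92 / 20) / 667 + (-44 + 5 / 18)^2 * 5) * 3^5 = 1347128547 / 580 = 2322635.43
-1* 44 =-44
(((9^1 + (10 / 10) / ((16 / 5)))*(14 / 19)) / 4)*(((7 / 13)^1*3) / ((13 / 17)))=3.62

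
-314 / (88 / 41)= -6437 / 44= -146.30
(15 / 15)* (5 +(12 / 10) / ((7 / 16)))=271 / 35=7.74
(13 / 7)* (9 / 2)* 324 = 18954 / 7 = 2707.71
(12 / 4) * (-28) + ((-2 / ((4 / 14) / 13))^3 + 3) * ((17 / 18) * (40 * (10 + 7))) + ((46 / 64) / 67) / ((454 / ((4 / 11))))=-11659064087151857 / 24091056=-483958199.56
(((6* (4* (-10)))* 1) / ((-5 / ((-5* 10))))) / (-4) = 600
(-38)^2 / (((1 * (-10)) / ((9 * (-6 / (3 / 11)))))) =142956 / 5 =28591.20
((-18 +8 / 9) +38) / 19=1.10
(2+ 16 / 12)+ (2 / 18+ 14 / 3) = 73 / 9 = 8.11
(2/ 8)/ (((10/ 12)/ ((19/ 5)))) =57/ 50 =1.14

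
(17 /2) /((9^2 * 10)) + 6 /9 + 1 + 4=5.68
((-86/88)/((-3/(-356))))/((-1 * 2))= 3827/66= 57.98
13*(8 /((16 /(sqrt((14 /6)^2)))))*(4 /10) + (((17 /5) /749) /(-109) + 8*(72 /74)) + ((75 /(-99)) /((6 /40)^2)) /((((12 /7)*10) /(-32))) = 206437957312 /2691458847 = 76.70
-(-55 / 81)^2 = -3025 / 6561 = -0.46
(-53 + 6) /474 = -47 /474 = -0.10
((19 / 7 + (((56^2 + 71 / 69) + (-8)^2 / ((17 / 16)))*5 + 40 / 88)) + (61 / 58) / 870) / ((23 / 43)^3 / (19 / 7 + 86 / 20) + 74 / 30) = 948279230045569518779 / 147583015271011012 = 6425.40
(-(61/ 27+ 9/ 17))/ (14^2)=-320/ 22491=-0.01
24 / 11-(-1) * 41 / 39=1387 / 429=3.23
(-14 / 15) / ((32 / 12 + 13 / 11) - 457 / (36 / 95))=1848 / 2380205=0.00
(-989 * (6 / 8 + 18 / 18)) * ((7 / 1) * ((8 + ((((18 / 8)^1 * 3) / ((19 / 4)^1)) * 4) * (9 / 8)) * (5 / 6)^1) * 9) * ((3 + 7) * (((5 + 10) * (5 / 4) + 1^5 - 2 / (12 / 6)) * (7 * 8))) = -1043759075625 / 76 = -13733672047.70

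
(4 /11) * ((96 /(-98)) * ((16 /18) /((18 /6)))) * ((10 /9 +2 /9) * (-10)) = 20480 /14553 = 1.41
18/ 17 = 1.06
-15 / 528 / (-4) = 5 / 704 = 0.01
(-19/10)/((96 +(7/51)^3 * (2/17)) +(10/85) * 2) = -42846273/2170177220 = -0.02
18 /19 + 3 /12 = 91 /76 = 1.20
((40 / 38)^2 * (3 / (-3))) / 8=-50 / 361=-0.14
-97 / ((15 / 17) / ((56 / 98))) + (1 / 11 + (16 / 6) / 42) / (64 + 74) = -30037649 / 478170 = -62.82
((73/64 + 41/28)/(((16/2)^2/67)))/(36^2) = 0.00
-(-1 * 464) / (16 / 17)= 493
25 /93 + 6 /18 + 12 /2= 614 /93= 6.60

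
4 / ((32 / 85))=85 / 8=10.62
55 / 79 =0.70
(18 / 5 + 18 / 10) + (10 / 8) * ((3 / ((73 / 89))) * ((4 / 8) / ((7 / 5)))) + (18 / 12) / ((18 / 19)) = 528343 / 61320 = 8.62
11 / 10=1.10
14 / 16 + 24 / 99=295 / 264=1.12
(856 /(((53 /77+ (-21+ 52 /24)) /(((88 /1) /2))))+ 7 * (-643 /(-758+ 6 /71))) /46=-933691163923 /20750875816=-45.00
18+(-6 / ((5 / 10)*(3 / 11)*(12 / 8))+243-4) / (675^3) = 16607531879 / 922640625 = 18.00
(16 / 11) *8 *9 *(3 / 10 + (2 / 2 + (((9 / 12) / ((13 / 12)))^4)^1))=251656128 / 1570855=160.20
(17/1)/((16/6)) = 51/8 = 6.38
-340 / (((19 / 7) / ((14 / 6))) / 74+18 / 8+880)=-0.39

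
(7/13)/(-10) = -7/130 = -0.05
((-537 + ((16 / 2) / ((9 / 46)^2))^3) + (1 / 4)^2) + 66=77609435764097 / 8503056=9127240.34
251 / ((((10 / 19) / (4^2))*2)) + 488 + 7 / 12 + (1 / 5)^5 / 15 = 806959379 / 187500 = 4303.78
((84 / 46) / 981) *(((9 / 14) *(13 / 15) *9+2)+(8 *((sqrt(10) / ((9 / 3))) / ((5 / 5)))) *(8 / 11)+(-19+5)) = -163 / 12535+896 *sqrt(10) / 248193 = -0.00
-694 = -694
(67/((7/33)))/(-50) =-2211/350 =-6.32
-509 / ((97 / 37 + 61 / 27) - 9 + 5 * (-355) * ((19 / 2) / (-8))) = -0.24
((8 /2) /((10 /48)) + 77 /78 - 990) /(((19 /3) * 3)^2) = -2.69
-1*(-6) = 6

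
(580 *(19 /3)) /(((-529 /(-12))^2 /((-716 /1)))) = -1353.39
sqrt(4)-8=-6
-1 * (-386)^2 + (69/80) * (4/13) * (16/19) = -184009784/1235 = -148995.78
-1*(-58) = 58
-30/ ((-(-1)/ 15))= -450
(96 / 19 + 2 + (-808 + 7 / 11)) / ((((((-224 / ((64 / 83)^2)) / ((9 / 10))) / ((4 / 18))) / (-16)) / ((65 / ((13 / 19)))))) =-48936960 / 75779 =-645.79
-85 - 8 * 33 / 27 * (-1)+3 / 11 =-7420 / 99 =-74.95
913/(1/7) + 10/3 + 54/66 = 211040/33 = 6395.15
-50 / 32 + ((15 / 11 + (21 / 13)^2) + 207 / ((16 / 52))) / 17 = 19338377 / 505648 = 38.24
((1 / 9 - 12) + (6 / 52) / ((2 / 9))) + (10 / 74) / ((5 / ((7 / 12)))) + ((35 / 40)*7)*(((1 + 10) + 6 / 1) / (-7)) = -908359 / 34632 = -26.23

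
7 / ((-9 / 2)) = -14 / 9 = -1.56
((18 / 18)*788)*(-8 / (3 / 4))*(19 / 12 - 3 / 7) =-611488 / 63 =-9706.16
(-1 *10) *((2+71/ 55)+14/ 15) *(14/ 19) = -19516/ 627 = -31.13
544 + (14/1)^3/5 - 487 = 3029/5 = 605.80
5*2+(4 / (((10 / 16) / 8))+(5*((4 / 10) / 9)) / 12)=16529 / 270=61.22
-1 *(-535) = 535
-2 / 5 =-0.40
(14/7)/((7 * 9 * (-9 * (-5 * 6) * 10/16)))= 8/42525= 0.00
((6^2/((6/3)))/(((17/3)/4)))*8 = 1728/17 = 101.65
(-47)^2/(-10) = -2209/10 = -220.90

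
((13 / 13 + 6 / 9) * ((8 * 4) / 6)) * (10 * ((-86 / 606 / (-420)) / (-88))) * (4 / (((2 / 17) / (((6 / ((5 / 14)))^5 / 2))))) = -5391762432 / 694375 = -7764.91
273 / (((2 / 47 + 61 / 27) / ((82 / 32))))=14203917 / 46736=303.92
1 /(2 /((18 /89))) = 9 /89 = 0.10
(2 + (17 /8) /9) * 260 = 10465 /18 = 581.39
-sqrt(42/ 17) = -sqrt(714)/ 17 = -1.57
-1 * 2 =-2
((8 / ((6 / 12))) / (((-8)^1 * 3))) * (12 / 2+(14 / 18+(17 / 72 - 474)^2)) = -1163595457 / 7776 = -149639.33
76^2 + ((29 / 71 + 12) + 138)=420775 / 71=5926.41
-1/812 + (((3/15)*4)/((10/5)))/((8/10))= 405/812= 0.50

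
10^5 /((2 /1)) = 50000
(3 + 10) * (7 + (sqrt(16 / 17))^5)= 13312 * sqrt(17) / 4913 + 91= 102.17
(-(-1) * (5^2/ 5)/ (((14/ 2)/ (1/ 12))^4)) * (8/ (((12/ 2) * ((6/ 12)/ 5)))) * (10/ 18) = 125/ 168031584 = 0.00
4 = 4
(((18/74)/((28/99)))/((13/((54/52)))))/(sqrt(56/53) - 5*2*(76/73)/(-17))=-16702066755/270561857384 + 4116636513*sqrt(742)/1082247429536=0.04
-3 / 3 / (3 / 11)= -3.67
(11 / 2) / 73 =11 / 146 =0.08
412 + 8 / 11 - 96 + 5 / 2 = 319.23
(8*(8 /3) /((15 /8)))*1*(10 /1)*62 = 63488 /9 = 7054.22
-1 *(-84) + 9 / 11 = 933 / 11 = 84.82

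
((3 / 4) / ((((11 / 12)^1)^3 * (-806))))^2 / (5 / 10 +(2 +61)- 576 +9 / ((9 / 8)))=-839808 / 290306907503041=-0.00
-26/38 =-13/19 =-0.68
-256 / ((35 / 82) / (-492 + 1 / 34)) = 175566592 / 595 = 295069.90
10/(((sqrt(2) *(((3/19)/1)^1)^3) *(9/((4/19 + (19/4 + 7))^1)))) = 182305 *sqrt(2)/108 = 2387.21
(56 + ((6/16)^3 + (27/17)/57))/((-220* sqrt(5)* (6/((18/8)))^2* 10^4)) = -16693893* sqrt(5)/23284940800000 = -0.00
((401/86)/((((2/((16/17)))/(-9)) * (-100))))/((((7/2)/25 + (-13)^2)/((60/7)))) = 144360/14424823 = 0.01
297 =297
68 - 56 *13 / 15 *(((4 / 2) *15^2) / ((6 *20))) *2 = -296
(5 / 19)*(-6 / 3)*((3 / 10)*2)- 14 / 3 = -284 / 57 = -4.98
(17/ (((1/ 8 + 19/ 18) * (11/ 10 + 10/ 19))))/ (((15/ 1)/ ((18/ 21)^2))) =10944/ 25235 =0.43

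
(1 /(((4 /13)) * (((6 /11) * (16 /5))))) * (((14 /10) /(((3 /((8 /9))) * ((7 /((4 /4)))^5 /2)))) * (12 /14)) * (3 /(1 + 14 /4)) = 143 /2722734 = 0.00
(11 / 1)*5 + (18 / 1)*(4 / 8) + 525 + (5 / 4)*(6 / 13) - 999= -409.42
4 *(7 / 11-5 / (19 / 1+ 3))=18 / 11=1.64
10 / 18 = 5 / 9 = 0.56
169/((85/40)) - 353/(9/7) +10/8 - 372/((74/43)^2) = -267588763/837828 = -319.38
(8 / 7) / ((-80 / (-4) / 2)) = 4 / 35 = 0.11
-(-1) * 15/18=0.83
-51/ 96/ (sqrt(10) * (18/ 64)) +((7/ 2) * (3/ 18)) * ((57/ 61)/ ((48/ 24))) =133/ 488- 17 * sqrt(10)/ 90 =-0.32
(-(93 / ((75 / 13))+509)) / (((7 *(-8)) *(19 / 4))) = 6564 / 3325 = 1.97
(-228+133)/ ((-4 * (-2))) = -95/ 8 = -11.88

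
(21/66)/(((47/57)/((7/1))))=2793/1034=2.70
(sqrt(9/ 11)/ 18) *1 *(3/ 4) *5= 0.19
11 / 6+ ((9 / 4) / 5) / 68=7507 / 4080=1.84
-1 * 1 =-1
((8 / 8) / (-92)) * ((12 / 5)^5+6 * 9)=-208791 / 143750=-1.45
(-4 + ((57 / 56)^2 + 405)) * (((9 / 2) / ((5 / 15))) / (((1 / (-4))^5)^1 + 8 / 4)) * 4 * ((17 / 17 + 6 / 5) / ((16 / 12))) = 1797375096 / 100303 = 17919.46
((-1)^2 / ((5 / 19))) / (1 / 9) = 171 / 5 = 34.20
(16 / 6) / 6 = 4 / 9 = 0.44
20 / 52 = 5 / 13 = 0.38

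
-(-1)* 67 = 67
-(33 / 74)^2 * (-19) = 20691 / 5476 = 3.78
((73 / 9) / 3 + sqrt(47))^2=146 * sqrt(47) / 27 + 39592 / 729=91.38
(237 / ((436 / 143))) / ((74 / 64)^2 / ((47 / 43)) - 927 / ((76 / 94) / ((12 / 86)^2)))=-14325596643072 / 3888677721491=-3.68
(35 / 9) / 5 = 7 / 9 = 0.78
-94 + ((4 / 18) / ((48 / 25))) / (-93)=-94.00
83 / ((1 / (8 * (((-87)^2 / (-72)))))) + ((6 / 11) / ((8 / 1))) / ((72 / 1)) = -73711967 / 1056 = -69803.00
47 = 47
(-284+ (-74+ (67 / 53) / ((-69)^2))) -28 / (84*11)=-993770728 / 2775663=-358.03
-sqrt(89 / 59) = -1.23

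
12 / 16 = 3 / 4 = 0.75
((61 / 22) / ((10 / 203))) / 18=12383 / 3960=3.13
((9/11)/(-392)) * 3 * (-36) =243/1078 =0.23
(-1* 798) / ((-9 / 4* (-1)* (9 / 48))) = -17024 / 9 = -1891.56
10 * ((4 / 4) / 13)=10 / 13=0.77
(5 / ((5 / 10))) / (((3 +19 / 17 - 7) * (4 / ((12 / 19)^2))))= -6120 / 17689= -0.35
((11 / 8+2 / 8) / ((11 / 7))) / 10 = 91 / 880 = 0.10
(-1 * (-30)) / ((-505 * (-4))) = 3 / 202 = 0.01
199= 199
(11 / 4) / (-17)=-11 / 68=-0.16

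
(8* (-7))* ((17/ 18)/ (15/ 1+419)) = -34/ 279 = -0.12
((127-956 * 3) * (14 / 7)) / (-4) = 2741 / 2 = 1370.50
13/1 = 13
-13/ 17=-0.76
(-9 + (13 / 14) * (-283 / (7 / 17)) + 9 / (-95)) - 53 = -6519687 / 9310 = -700.29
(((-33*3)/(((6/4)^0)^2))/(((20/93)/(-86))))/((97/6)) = 1187703/485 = 2448.87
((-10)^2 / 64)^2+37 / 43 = 36347 / 11008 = 3.30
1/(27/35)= 35/27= 1.30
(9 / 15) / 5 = 3 / 25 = 0.12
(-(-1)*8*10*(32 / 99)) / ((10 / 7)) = 1792 / 99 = 18.10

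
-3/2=-1.50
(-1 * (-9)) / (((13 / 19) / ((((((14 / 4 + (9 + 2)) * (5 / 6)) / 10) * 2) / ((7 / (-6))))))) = -4959 / 182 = -27.25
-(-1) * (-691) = -691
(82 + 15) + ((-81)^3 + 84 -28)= -531288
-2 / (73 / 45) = -90 / 73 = -1.23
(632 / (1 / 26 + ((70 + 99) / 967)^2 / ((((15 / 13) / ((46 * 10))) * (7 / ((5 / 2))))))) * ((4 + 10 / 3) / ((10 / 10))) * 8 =18930151175936 / 2239969009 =8451.08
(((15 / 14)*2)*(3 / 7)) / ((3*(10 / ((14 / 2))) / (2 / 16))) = 3 / 112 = 0.03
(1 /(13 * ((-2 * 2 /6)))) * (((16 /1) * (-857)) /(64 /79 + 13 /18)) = 29247696 /28327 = 1032.50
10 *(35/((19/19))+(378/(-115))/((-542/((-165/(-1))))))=360.01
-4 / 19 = -0.21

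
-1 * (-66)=66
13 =13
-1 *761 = -761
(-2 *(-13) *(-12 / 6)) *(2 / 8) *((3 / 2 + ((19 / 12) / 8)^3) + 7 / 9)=-26287183 / 884736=-29.71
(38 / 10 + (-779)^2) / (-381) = -1011408 / 635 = -1592.77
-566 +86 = -480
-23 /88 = -0.26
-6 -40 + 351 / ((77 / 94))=29452 / 77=382.49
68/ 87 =0.78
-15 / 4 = -3.75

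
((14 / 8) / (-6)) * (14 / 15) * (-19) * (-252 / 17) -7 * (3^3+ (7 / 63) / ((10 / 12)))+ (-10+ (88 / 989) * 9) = -69556166 / 252195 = -275.80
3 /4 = 0.75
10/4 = 5/2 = 2.50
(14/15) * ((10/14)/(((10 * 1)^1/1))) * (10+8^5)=10926/5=2185.20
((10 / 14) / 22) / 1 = 5 / 154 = 0.03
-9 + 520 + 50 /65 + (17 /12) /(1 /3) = 26833 /52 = 516.02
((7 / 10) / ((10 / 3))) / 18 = 7 / 600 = 0.01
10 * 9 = 90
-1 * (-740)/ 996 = 185/ 249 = 0.74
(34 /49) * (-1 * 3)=-2.08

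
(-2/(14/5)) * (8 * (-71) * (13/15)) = 351.62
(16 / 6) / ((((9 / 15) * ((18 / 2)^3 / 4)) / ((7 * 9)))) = 1120 / 729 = 1.54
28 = 28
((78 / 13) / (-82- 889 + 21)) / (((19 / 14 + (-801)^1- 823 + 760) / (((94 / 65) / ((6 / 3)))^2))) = 92778 / 24237029375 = 0.00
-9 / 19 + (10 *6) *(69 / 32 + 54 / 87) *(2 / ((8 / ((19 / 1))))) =13946103 / 17632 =790.95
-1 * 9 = -9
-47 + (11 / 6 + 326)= 1685 / 6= 280.83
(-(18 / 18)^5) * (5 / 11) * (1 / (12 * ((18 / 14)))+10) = -5435 / 1188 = -4.57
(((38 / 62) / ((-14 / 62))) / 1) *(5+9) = -38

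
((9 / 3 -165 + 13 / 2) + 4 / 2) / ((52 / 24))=-921 / 13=-70.85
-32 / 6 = -16 / 3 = -5.33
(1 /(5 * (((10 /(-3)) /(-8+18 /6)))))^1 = 3 /10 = 0.30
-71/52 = -1.37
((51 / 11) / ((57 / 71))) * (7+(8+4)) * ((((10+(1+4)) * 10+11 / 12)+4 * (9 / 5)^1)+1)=11523229 / 660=17459.44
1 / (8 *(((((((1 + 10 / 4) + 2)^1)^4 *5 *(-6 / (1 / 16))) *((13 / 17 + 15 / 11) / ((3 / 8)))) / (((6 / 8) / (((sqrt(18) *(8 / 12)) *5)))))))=-51 *sqrt(2) / 27122585600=-0.00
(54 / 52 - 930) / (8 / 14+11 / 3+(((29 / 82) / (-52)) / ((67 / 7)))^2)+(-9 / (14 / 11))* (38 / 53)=-604374360675440517 / 2694932956444855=-224.26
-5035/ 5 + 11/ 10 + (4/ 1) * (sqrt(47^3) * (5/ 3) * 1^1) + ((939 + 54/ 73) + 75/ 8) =-165813/ 2920 + 940 * sqrt(47)/ 3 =2091.32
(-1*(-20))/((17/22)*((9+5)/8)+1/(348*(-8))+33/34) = 8.61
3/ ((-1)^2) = 3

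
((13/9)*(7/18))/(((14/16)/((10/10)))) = 52/81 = 0.64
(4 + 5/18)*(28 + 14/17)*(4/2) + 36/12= 38189/153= 249.60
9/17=0.53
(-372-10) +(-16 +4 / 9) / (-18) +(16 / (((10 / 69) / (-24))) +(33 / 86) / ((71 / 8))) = -3747345284 / 1236465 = -3030.69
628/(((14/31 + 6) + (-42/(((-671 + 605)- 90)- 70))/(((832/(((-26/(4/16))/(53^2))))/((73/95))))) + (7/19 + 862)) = 4696400358560/6497335492277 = 0.72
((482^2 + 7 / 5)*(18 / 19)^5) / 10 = 1097486603568 / 61902475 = 17729.28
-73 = -73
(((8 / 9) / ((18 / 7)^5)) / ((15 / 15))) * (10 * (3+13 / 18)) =5630345 / 19131876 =0.29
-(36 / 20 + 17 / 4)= -121 / 20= -6.05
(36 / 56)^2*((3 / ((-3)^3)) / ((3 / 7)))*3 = -9 / 28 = -0.32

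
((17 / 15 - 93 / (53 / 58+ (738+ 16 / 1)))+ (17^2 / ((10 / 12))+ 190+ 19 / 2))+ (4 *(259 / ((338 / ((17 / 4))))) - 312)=612536296 / 2466555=248.34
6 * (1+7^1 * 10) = 426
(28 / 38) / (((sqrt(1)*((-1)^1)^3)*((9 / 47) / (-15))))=3290 / 57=57.72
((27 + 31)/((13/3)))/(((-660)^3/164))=-1189/155727000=-0.00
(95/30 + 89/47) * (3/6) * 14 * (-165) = -549395/94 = -5844.63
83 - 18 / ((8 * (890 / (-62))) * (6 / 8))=37028 / 445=83.21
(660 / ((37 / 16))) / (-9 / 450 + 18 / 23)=12144000 / 32449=374.25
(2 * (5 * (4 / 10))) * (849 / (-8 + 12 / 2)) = -1698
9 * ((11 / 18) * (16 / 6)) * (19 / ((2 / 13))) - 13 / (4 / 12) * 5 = 4849 / 3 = 1616.33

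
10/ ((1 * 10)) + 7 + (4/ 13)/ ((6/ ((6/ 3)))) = 8.10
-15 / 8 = -1.88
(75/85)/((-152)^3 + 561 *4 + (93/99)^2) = -3267/12994508399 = -0.00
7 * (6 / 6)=7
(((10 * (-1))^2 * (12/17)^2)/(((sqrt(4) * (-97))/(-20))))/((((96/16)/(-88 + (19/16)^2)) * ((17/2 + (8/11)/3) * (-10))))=54863325/64700164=0.85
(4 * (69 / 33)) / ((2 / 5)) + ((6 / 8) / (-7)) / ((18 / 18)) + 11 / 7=6891 / 308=22.37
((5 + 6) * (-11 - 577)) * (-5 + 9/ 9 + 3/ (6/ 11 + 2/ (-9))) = -273273/ 8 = -34159.12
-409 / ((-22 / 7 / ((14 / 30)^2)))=140287 / 4950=28.34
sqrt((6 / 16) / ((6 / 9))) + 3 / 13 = 51 / 52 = 0.98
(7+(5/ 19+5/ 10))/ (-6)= -295/ 228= -1.29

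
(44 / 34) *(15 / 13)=330 / 221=1.49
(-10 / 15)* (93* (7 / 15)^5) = -1.37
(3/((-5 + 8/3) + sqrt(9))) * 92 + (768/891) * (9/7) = 95890/231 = 415.11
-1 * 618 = -618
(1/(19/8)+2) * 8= 368/19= 19.37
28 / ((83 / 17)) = 476 / 83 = 5.73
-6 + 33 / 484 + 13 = 311 / 44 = 7.07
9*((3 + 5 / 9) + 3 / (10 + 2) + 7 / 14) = 155 / 4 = 38.75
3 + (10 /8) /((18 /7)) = 251 /72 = 3.49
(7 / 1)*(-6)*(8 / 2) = -168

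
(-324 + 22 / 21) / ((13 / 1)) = -6782 / 273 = -24.84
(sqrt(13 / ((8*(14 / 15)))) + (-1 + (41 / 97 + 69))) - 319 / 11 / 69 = sqrt(1365) / 28 + 455140 / 6693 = 69.32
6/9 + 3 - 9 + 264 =776/3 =258.67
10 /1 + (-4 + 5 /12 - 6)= 5 /12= 0.42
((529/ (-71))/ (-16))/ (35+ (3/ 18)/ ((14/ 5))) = 11109/ 836380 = 0.01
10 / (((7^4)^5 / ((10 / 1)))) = 100 / 79792266297612001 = 0.00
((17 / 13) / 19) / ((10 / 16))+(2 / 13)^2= 2148 / 16055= 0.13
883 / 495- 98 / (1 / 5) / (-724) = 440921 / 179190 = 2.46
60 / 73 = 0.82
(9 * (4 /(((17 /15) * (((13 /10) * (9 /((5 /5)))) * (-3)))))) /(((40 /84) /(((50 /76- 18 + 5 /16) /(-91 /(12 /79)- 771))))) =-1630755 /69035759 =-0.02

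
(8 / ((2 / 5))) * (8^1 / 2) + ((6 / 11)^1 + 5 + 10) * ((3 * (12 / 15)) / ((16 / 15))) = 5059 / 44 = 114.98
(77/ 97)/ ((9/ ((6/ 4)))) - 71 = -41245/ 582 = -70.87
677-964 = -287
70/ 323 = 0.22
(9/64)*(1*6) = 27/32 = 0.84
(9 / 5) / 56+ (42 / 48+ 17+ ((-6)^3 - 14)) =-212.09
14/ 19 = 0.74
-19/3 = -6.33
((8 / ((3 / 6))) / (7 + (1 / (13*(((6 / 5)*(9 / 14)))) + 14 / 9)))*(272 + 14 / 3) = 776880 / 1519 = 511.44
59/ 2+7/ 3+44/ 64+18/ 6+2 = 1801/ 48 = 37.52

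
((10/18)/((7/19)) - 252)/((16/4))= -62.62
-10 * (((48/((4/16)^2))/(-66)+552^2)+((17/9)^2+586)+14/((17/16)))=-46243050010/15147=-3052951.08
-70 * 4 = -280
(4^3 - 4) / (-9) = -20 / 3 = -6.67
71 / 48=1.48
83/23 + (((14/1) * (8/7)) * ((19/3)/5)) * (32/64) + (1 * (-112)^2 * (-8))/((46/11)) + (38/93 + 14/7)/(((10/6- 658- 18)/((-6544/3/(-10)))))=-74131852933/3090855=-23984.25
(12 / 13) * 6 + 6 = 150 / 13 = 11.54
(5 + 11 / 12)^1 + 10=191 / 12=15.92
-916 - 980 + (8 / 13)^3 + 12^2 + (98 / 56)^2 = -61470459 / 35152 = -1748.70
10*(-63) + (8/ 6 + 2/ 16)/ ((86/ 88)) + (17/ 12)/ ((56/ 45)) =-18128465/ 28896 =-627.37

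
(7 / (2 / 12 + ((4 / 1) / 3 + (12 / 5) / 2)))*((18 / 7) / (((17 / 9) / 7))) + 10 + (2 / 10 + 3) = 3222 / 85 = 37.91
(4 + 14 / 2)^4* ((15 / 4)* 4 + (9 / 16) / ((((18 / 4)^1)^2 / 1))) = 7920781 / 36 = 220021.69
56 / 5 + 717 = 3641 / 5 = 728.20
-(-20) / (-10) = -2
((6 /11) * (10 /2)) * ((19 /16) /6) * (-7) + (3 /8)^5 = -1359247 /360448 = -3.77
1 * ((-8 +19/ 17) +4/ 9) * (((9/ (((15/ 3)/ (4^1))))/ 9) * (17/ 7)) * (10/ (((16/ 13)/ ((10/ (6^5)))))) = -64025/ 489888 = -0.13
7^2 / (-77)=-7 / 11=-0.64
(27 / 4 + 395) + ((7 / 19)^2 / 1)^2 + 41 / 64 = 3356310377 / 8340544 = 402.41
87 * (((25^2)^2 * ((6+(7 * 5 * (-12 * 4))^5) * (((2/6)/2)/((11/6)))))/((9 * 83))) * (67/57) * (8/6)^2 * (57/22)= -27086193469439987856250000/90387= -299669127965747152314.49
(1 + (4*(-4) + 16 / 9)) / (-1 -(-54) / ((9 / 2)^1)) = -119 / 99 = -1.20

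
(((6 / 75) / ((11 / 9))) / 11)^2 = 324 / 9150625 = 0.00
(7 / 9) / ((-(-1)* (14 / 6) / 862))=862 / 3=287.33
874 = 874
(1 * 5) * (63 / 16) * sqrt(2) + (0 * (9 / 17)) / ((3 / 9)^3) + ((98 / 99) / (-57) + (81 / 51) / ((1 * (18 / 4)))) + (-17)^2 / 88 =2777905 / 767448 + 315 * sqrt(2) / 16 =31.46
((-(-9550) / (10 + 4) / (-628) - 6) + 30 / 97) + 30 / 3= 1374353 / 426412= 3.22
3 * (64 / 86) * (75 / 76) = 1800 / 817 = 2.20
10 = 10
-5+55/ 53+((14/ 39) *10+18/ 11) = 28736/ 22737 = 1.26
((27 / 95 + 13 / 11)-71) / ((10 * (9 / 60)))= -46.36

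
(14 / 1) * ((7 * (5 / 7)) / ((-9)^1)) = -70 / 9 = -7.78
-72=-72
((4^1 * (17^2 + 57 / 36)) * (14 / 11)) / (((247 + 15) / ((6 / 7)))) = 634 / 131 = 4.84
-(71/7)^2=-5041/49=-102.88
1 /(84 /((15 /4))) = 0.04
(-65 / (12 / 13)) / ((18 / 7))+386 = 77461 / 216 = 358.62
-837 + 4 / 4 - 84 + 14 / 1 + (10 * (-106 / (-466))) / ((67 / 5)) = -905.83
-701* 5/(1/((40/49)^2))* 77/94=-30844000/16121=-1913.28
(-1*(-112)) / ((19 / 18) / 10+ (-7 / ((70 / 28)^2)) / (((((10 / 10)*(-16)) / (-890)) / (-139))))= 4032 / 311753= 0.01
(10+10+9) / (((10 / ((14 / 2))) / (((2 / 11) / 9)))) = 203 / 495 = 0.41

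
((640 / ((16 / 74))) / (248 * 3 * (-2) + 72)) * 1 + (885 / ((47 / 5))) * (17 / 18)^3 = 416285105 / 5390712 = 77.22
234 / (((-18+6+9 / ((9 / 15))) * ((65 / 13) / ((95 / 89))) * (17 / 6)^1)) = 8892 / 1513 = 5.88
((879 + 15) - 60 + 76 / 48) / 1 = 10027 / 12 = 835.58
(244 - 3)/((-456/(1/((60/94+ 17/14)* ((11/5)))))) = -396445/3057252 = -0.13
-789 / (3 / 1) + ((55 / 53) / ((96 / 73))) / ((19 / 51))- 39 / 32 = -4222965 / 16112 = -262.10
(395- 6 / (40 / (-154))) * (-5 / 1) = -4181 / 2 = -2090.50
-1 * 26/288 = -13/144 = -0.09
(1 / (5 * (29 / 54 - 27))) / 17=-54 / 121465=-0.00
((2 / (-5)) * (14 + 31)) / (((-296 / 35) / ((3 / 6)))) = 315 / 296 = 1.06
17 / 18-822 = -14779 / 18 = -821.06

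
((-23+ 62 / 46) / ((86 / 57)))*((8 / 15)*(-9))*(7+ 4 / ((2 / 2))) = 3746952 / 4945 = 757.73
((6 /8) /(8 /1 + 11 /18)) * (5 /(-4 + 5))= 27 /62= 0.44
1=1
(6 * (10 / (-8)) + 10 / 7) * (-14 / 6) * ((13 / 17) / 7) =65 / 42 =1.55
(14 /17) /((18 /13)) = 91 /153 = 0.59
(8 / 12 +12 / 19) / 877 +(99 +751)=42490724 / 49989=850.00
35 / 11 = 3.18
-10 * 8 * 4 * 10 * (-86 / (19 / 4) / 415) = 220160 / 1577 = 139.61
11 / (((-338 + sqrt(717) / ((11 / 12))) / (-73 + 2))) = 25773 * sqrt(717) / 3430069 + 15970669 / 6860138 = 2.53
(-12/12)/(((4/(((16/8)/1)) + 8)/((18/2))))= -9/10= -0.90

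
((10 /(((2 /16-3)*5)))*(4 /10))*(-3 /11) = 96 /1265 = 0.08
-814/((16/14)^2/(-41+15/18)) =4806263/192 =25032.62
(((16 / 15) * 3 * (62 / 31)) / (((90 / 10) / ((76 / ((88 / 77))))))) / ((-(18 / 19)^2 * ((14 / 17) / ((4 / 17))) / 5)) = -54872 / 729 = -75.27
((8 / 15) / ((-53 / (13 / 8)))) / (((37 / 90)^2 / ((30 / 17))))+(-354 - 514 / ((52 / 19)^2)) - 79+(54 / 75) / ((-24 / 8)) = -502.03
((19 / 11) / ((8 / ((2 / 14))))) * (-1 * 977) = -18563 / 616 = -30.13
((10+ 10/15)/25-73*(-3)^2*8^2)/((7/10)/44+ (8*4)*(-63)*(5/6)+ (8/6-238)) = 277513984/12649895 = 21.94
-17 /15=-1.13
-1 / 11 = -0.09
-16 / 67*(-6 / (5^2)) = 96 / 1675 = 0.06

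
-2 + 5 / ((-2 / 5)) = -29 / 2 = -14.50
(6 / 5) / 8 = 3 / 20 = 0.15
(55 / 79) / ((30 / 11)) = 0.26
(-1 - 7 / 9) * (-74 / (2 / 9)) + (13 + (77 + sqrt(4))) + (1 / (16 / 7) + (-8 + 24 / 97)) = 1050215 / 1552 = 676.68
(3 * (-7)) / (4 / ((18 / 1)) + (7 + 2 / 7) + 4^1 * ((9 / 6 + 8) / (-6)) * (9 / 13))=-17199 / 2558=-6.72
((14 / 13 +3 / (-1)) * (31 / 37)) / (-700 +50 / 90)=1395 / 605579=0.00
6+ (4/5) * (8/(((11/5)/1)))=98/11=8.91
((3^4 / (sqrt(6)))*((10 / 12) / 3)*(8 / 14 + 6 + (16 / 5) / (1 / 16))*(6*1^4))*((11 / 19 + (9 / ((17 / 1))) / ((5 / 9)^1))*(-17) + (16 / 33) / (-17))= -4214153322*sqrt(6) / 124355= -83008.53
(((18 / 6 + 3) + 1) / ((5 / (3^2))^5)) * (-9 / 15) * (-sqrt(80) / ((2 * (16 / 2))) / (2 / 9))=11160261 * sqrt(5) / 125000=199.64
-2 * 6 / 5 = -12 / 5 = -2.40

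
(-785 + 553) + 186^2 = 34364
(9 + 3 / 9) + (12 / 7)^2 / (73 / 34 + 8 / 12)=437828 / 42189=10.38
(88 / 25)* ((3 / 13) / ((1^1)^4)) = 264 / 325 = 0.81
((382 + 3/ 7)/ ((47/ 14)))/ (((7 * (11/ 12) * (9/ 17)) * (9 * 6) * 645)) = 182036/ 189074655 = 0.00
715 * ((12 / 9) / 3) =2860 / 9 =317.78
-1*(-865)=865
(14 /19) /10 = 7 /95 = 0.07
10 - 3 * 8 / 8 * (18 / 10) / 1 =23 / 5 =4.60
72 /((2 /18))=648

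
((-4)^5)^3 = -1073741824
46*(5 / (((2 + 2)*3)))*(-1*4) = -230 / 3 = -76.67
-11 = -11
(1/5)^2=1/25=0.04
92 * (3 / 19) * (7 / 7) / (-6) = -46 / 19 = -2.42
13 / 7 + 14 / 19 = 345 / 133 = 2.59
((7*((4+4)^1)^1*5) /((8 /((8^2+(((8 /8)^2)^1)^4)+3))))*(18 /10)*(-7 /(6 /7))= -34986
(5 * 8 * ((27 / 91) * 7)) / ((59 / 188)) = 203040 / 767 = 264.72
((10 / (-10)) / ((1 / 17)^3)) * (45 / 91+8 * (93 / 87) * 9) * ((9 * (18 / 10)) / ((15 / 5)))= -27116119467 / 13195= -2055029.90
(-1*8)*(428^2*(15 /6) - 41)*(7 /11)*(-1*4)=9324896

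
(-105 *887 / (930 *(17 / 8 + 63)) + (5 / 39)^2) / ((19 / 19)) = -37371781 / 24565671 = -1.52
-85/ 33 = -2.58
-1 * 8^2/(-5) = 64/5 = 12.80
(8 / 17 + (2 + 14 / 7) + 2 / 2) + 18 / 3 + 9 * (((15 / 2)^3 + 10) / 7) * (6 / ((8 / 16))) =1588575 / 238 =6674.68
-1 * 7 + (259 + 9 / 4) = 254.25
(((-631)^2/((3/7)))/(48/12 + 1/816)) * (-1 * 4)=-3032394176/3265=-928757.79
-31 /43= -0.72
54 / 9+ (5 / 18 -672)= -11983 / 18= -665.72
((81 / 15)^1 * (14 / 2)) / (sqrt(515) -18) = 3402 / 955+189 * sqrt(515) / 955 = 8.05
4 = 4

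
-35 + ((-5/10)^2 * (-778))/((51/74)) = -16178/51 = -317.22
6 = 6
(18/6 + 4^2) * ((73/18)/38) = 73/36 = 2.03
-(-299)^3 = 26730899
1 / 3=0.33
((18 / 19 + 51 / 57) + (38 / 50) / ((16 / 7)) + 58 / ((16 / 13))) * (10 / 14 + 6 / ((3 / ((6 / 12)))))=1124031 / 13300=84.51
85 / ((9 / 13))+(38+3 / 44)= 63695 / 396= 160.85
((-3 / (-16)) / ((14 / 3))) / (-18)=-1 / 448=-0.00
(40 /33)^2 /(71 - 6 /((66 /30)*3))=1600 /76329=0.02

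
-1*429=-429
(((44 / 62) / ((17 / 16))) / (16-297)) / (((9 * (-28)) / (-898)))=-0.01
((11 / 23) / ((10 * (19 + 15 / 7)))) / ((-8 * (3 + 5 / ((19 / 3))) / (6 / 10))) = -1463 / 32678400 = -0.00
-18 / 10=-9 / 5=-1.80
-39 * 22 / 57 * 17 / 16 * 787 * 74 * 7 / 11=-45047093 / 76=-592724.91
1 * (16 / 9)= 1.78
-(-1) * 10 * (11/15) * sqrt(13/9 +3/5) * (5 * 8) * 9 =352 * sqrt(115) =3774.78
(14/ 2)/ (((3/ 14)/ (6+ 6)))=392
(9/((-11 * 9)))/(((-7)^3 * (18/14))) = 1/4851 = 0.00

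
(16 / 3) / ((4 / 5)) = 20 / 3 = 6.67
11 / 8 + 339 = 2723 / 8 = 340.38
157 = 157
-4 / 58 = -2 / 29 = -0.07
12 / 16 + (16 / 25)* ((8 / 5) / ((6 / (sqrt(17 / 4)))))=32* sqrt(17) / 375 + 3 / 4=1.10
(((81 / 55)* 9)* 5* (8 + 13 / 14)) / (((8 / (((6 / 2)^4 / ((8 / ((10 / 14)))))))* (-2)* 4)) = -36905625 / 551936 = -66.87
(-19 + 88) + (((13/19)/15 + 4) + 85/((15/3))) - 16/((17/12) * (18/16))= 387631/4845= 80.01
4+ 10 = 14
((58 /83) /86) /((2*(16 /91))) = 2639 /114208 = 0.02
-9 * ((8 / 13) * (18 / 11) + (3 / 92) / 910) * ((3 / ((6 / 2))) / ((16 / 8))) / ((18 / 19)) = -17620467 / 3683680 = -4.78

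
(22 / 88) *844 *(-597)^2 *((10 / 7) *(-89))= -66930046110 / 7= -9561435158.57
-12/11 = -1.09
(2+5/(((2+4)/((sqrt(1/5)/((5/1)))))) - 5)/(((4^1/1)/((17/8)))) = -51/32+17*sqrt(5)/960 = -1.55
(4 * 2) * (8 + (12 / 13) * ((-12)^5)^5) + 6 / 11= -1007384047761368776858971134962 / 143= -7044643690638942495517281000.00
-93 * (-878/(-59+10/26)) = -176917/127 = -1393.05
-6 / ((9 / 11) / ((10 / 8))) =-55 / 6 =-9.17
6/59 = 0.10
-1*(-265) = 265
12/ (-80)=-3/ 20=-0.15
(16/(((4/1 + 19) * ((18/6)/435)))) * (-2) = -4640/23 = -201.74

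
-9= -9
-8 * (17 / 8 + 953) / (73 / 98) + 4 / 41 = -30701246 / 2993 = -10257.68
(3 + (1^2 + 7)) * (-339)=-3729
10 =10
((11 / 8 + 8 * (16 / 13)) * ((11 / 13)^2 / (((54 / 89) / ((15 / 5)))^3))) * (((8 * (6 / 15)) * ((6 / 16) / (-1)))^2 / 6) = 33182185861 / 142365600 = 233.08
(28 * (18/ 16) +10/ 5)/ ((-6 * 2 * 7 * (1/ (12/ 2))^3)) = -603/ 7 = -86.14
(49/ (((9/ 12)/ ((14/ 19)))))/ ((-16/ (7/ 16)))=-2401/ 1824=-1.32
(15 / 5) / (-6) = -1 / 2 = -0.50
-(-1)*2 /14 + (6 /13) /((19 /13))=61 /133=0.46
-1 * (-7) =7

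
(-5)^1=-5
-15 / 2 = -7.50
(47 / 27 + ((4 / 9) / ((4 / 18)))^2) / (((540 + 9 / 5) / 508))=393700 / 73143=5.38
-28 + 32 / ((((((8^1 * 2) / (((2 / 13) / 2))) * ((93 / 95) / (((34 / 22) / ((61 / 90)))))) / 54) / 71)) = 363943036 / 270413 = 1345.88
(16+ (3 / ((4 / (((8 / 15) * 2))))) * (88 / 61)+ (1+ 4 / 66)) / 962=183331 / 9682530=0.02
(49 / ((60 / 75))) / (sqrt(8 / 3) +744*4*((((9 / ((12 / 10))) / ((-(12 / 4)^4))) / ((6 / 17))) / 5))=-0.40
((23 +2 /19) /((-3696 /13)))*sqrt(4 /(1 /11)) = -5707*sqrt(11) /35112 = -0.54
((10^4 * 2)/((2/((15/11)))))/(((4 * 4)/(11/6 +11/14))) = 15625/7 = 2232.14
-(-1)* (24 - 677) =-653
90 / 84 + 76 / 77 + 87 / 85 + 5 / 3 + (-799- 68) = -33860611 / 39270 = -862.25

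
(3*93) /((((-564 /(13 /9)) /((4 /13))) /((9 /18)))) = -31 /282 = -0.11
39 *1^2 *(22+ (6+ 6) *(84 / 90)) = 6474 / 5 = 1294.80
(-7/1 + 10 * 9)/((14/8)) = 332/7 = 47.43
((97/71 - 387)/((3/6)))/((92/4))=-54760/1633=-33.53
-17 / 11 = -1.55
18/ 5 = 3.60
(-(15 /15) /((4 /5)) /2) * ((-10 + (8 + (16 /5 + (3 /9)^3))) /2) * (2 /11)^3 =-167 /71874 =-0.00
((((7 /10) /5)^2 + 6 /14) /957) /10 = 0.00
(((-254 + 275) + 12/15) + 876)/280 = 4489/1400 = 3.21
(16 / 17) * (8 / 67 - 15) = -15952 / 1139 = -14.01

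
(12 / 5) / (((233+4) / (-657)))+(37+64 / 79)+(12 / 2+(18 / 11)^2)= 1903897 / 47795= 39.83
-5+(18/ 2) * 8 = 67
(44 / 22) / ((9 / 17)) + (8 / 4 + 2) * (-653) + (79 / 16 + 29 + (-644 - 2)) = -463721 / 144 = -3220.28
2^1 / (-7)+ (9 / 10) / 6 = -19 / 140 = -0.14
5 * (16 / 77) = 80 / 77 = 1.04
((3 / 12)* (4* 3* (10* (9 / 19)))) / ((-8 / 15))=-2025 / 76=-26.64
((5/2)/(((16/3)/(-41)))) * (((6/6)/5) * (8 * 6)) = -369/2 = -184.50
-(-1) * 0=0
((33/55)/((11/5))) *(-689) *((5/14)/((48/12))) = -10335/616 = -16.78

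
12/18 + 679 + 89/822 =558775/822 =679.77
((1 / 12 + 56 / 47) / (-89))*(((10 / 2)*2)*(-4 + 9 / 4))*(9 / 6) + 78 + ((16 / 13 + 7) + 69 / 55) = 4204473231 / 47853520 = 87.86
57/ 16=3.56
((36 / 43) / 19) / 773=36 / 631541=0.00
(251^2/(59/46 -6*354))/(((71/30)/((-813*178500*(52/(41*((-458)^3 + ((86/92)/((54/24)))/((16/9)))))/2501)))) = -4828769259968908800/502666744679706559907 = -0.01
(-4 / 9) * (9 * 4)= -16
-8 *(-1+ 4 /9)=40 /9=4.44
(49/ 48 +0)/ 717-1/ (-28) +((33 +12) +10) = 13259107/ 240912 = 55.04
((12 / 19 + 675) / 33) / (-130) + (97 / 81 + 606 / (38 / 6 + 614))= 750966001 / 372330270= 2.02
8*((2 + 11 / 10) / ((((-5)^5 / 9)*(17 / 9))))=-10044 / 265625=-0.04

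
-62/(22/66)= -186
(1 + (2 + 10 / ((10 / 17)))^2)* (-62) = -22444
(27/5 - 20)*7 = -511/5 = -102.20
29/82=0.35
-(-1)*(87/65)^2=7569/4225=1.79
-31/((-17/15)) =465/17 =27.35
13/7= 1.86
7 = 7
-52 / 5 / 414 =-26 / 1035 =-0.03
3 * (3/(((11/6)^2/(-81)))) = -26244/121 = -216.89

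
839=839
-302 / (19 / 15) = -4530 / 19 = -238.42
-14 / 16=-7 / 8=-0.88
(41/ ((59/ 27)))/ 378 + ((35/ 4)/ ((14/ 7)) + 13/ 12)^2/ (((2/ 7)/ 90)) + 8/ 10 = 1240423563/ 132160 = 9385.77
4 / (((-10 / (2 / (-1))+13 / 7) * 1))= 7 / 12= 0.58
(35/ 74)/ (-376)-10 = -278275/ 27824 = -10.00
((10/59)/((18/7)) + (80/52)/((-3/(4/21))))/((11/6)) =-3070/177177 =-0.02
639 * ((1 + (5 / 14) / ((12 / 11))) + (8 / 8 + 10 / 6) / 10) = 285207 / 280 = 1018.60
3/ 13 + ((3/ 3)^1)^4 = 16/ 13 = 1.23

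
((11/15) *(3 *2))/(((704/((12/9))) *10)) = 1/1200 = 0.00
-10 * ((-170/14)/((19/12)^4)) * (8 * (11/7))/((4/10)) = 3877632000/6385729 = 607.23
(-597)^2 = 356409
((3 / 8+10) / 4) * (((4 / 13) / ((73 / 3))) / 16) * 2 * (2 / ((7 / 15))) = 3735 / 212576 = 0.02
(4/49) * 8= 32/49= 0.65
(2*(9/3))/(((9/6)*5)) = 4/5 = 0.80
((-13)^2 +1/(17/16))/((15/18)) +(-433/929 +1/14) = 225009699/1105510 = 203.53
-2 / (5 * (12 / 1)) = -1 / 30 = -0.03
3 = 3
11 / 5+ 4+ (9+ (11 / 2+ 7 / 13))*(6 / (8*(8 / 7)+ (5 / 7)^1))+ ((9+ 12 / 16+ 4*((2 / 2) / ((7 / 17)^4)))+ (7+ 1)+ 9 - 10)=106902987 / 624260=171.25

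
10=10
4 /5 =0.80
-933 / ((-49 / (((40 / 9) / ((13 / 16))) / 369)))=199040 / 705159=0.28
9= 9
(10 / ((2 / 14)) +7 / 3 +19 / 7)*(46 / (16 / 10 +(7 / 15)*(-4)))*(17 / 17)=-90620 / 7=-12945.71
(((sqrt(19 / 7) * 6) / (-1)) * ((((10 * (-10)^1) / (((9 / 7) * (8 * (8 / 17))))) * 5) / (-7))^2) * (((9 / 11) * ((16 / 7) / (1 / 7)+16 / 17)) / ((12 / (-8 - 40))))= 796875 * sqrt(133) / 77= 119350.79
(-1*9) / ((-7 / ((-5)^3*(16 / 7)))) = -18000 / 49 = -367.35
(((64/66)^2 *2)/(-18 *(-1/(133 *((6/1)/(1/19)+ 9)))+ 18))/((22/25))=1744960/14698233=0.12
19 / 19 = 1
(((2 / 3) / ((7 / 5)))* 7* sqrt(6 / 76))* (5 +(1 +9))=25* sqrt(114) / 19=14.05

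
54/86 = 0.63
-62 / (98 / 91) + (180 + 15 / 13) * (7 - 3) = 60701 / 91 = 667.04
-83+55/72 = -5921/72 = -82.24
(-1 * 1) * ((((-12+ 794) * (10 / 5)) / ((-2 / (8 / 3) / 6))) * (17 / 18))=106352 / 9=11816.89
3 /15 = 1 /5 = 0.20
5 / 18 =0.28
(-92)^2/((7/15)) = 126960/7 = 18137.14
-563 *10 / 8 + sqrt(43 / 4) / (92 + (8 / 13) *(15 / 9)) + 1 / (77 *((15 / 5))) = -650261 / 924 + 39 *sqrt(43) / 7256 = -703.71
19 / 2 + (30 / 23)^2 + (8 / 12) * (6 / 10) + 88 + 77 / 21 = 1638863 / 15870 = 103.27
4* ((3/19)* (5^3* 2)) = 3000/19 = 157.89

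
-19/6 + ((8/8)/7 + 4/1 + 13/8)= 437/168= 2.60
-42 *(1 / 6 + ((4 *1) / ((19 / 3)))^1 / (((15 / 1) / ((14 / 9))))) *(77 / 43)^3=-1268705207 / 22659495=-55.99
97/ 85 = 1.14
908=908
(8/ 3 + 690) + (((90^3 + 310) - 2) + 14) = 730014.67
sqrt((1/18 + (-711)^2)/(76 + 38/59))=sqrt(1213848059221)/13566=81.21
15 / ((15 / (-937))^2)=877969 / 15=58531.27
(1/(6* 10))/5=1/300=0.00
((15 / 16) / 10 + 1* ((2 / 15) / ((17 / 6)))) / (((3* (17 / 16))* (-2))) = -383 / 17340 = -0.02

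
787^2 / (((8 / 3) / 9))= 2090370.38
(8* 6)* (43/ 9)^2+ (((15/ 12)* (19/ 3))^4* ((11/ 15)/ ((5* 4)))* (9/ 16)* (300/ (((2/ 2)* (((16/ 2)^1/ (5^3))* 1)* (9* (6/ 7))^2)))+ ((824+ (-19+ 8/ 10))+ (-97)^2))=76071774948203/ 4299816960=17691.86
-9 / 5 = -1.80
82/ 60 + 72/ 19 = 2939/ 570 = 5.16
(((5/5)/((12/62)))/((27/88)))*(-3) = -1364/27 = -50.52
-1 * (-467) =467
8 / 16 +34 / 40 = 27 / 20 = 1.35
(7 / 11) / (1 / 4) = 28 / 11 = 2.55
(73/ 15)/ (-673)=-73/ 10095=-0.01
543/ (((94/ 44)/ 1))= 11946/ 47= 254.17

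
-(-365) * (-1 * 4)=-1460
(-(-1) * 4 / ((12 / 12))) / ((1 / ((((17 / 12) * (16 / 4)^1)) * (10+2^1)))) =272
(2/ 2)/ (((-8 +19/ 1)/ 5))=0.45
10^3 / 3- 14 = 958 / 3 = 319.33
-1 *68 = -68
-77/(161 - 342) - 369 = -66712/181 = -368.57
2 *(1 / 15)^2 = 2 / 225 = 0.01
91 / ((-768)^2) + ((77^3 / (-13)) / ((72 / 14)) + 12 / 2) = -52312849249 / 7667712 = -6822.48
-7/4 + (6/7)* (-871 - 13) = -21265/28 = -759.46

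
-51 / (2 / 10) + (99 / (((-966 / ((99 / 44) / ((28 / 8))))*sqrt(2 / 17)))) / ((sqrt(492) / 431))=-255-42669*sqrt(4182) / 739312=-258.73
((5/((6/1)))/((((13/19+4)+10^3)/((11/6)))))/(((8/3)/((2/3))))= 1045/2748816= 0.00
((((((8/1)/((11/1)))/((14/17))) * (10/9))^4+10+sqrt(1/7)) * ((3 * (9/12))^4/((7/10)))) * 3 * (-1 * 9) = -170113822650675/15748562368 - 885735 * sqrt(7)/6272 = -11175.50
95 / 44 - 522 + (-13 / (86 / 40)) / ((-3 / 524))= 3043943 / 5676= 536.28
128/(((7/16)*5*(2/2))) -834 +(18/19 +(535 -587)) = -826.54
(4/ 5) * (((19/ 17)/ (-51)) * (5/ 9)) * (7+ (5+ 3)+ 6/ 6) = -1216/ 7803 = -0.16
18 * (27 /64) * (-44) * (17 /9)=-5049 /8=-631.12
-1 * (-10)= 10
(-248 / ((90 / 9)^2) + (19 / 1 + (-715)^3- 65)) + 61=-9138146562 / 25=-365525862.48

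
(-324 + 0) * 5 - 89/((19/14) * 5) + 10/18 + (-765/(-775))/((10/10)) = -1631.57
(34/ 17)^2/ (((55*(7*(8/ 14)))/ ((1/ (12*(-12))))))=-1/ 7920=-0.00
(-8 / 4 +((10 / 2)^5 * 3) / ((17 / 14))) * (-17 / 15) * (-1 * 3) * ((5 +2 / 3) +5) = 279927.47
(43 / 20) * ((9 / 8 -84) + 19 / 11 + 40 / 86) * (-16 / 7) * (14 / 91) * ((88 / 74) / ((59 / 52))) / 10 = 2442424 / 382025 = 6.39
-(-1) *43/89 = 43/89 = 0.48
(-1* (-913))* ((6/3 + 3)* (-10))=-45650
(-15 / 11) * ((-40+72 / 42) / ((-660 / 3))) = -201 / 847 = -0.24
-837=-837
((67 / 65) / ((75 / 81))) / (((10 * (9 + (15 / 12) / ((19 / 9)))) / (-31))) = -78926 / 219375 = -0.36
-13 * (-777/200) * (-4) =-10101/50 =-202.02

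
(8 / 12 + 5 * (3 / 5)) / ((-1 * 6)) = -11 / 18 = -0.61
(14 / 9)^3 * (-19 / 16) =-6517 / 1458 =-4.47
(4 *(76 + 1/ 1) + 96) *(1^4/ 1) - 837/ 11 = 3607/ 11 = 327.91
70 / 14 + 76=81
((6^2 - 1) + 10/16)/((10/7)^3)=19551/1600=12.22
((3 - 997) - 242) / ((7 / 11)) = -13596 / 7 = -1942.29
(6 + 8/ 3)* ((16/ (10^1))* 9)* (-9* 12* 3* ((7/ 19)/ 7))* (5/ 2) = -5320.42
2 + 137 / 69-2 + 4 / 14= 1097 / 483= 2.27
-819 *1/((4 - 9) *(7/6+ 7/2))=351/10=35.10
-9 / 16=-0.56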